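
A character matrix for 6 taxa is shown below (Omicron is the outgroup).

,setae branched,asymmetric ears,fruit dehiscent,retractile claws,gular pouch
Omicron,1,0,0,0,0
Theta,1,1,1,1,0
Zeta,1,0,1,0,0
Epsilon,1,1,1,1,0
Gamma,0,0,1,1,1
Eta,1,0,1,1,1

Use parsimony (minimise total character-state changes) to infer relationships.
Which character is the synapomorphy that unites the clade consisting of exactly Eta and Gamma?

gular pouch

Character polarity is set by the outgroup: the derived state is whichever differs from the outgroup's state, so for setae branched the derived state is '0', and for the remaining characters it is '1'.
setae branched: derived state '0' in Gamma only — an autapomorphy, so it tells us nothing about relationships among taxa.
asymmetric ears (derived state '1') is shared by Epsilon and Theta — a synapomorphy uniting that clade.
fruit dehiscent (derived state '1') is shared by all ingroup taxa — unites the whole ingroup.
Only Epsilon, Eta, Gamma, and Theta show the derived state '1' for retractile claws, supporting them as a clade.
gular pouch: derived state '1' in Eta and Gamma only — synapomorphy for {Eta, Gamma}.
Most parsimonious ingroup topology: (((Theta,Epsilon),(Gamma,Eta)),Zeta).
The clade {Eta, Gamma} is supported by gular pouch: its derived state '1' occurs in exactly those taxa and in no other taxon (including the outgroup).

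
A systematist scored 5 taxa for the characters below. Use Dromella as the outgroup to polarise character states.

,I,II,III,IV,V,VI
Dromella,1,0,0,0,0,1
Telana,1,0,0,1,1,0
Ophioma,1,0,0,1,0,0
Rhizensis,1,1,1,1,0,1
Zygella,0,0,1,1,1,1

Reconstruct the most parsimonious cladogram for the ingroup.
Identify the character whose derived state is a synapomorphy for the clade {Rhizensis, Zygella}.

Character polarity is set by the outgroup: the derived state is whichever differs from the outgroup's state, so for I, VI the derived state is '0', and for the remaining characters it is '1'.
I: derived state '0' in Zygella only — an autapomorphy, so it tells us nothing about relationships among taxa.
II (derived state '1') is unique to Rhizensis (autapomorphy; uninformative for grouping).
Only Rhizensis and Zygella show the derived state '1' for III, supporting them as a clade.
All ingroup taxa share the derived state '1' for IV; it defines the ingroup but does not resolve relationships within it.
V (state '1') occurs in Telana and Zygella but conflicts with the nesting implied by the other characters — most parsimoniously interpreted as homoplasy.
VI: derived state '0' in Ophioma and Telana only — synapomorphy for {Ophioma, Telana}.
Most parsimonious ingroup topology: ((Telana,Ophioma),(Rhizensis,Zygella)).
The clade {Rhizensis, Zygella} is supported by III: its derived state '1' occurs in exactly those taxa and in no other taxon (including the outgroup).

III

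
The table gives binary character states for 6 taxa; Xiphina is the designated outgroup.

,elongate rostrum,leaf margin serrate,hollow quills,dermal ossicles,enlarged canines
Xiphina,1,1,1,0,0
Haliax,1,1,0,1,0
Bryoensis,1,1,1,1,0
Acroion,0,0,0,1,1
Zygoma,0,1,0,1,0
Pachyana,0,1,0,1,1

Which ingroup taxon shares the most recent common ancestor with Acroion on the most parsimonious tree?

Character polarity is set by the outgroup: the derived state is whichever differs from the outgroup's state, so for elongate rostrum, leaf margin serrate, hollow quills the derived state is '0', and for the remaining characters it is '1'.
elongate rostrum (derived state '0') is shared by Acroion, Pachyana, and Zygoma — a synapomorphy uniting that clade.
leaf margin serrate (derived state '0') is unique to Acroion (autapomorphy; uninformative for grouping).
hollow quills (derived state '0') is shared by Acroion, Haliax, Pachyana, and Zygoma — a synapomorphy uniting that clade.
All ingroup taxa share the derived state '1' for dermal ossicles; it defines the ingroup but does not resolve relationships within it.
enlarged canines: derived state '1' in Acroion and Pachyana only — synapomorphy for {Acroion, Pachyana}.
Most parsimonious ingroup topology: ((Haliax,((Acroion,Pachyana),Zygoma)),Bryoensis).
Acroion and Pachyana form a cherry on this tree, so they are sister taxa.

Pachyana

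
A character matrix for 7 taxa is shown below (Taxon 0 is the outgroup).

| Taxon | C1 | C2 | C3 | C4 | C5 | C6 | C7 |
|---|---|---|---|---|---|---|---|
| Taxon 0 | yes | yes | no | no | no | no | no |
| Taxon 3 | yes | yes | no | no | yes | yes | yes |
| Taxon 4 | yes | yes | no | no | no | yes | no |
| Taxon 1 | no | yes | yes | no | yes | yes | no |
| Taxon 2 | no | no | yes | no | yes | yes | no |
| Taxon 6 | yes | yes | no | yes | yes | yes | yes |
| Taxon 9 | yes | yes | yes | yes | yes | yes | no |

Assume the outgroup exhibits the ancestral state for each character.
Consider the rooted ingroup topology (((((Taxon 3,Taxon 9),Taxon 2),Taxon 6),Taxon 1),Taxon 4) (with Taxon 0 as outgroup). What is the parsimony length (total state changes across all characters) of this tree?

12

Map each character onto (((((Taxon 3,Taxon 9),Taxon 2),Taxon 6),Taxon 1),Taxon 4) (rooted by Taxon 0) and count the minimum state changes it requires (Fitch parsimony):
C1: 2; C2: 1; C3: 3; C4: 2; C5: 1; C6: 1; C7: 2.
Total tree length = 12.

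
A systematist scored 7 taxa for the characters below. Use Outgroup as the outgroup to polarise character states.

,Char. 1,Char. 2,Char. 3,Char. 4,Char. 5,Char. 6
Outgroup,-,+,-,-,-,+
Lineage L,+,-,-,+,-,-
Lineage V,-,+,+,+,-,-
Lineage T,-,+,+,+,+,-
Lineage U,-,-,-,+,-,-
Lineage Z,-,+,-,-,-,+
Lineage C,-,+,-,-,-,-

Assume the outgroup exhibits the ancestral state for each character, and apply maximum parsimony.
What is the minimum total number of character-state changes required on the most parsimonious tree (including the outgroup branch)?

Character polarity is set by the outgroup: the derived state is whichever differs from the outgroup's state, so for Char. 2, Char. 6 the derived state is '-', and for the remaining characters it is '+'.
Char. 1: derived state '+' in Lineage L only — an autapomorphy, so it tells us nothing about relationships among taxa.
Only Lineage L and Lineage U show the derived state '-' for Char. 2, supporting them as a clade.
Char. 3: derived state '+' in Lineage T and Lineage V only — synapomorphy for {Lineage T, Lineage V}.
Char. 4 (derived state '+') is shared by Lineage L, Lineage T, Lineage U, and Lineage V — a synapomorphy uniting that clade.
Char. 5 (derived state '+') is unique to Lineage T (autapomorphy; uninformative for grouping).
Char. 6 (derived state '-') is shared by Lineage C, Lineage L, Lineage T, Lineage U, and Lineage V — a synapomorphy uniting that clade.
Most parsimonious ingroup topology: ((((Lineage T,Lineage V),(Lineage U,Lineage L)),Lineage C),Lineage Z).
Changes per character on this tree: Char. 1: 1; Char. 2: 1; Char. 3: 1; Char. 4: 1; Char. 5: 1; Char. 6: 1.
Total = 6.

6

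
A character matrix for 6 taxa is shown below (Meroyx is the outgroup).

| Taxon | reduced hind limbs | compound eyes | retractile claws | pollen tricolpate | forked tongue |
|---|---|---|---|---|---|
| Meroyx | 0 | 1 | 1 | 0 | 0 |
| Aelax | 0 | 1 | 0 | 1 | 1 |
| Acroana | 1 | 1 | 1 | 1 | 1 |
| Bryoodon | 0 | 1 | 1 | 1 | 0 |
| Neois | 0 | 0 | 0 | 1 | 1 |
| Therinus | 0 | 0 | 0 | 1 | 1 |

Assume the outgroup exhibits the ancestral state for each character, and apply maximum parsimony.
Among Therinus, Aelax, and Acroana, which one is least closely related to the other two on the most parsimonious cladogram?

Acroana

Character polarity is set by the outgroup: the derived state is whichever differs from the outgroup's state, so for compound eyes, retractile claws the derived state is '0', and for the remaining characters it is '1'.
reduced hind limbs (derived state '1') is unique to Acroana (autapomorphy; uninformative for grouping).
Only Neois and Therinus show the derived state '0' for compound eyes, supporting them as a clade.
retractile claws: derived state '0' in Aelax, Neois, and Therinus only — synapomorphy for {Aelax, Neois, Therinus}.
pollen tricolpate (derived state '1') is shared by all ingroup taxa — unites the whole ingroup.
forked tongue: derived state '1' in Acroana, Aelax, Neois, and Therinus only — synapomorphy for {Acroana, Aelax, Neois, Therinus}.
Most parsimonious ingroup topology: (((Aelax,(Neois,Therinus)),Acroana),Bryoodon).
Therinus and Aelax share a more recent common ancestor with each other than either does with Acroana, so Acroana is the least closely related of the three.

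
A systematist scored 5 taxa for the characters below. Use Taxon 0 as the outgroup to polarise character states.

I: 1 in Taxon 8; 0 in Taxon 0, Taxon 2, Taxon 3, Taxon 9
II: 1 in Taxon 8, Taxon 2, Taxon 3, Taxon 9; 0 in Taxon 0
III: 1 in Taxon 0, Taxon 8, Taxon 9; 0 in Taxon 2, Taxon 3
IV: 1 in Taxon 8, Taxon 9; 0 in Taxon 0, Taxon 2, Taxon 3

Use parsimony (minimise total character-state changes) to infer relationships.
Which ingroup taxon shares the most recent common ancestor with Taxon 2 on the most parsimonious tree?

Character polarity is set by the outgroup: the derived state is whichever differs from the outgroup's state, so for III the derived state is '0', and for the remaining characters it is '1'.
I: derived state '1' in Taxon 8 only — an autapomorphy, so it tells us nothing about relationships among taxa.
II (derived state '1') is shared by all ingroup taxa — unites the whole ingroup.
III: derived state '0' in Taxon 2 and Taxon 3 only — synapomorphy for {Taxon 2, Taxon 3}.
Only Taxon 8 and Taxon 9 show the derived state '1' for IV, supporting them as a clade.
Most parsimonious ingroup topology: ((Taxon 8,Taxon 9),(Taxon 2,Taxon 3)).
Taxon 2 and Taxon 3 form a cherry on this tree, so they are sister taxa.

Taxon 3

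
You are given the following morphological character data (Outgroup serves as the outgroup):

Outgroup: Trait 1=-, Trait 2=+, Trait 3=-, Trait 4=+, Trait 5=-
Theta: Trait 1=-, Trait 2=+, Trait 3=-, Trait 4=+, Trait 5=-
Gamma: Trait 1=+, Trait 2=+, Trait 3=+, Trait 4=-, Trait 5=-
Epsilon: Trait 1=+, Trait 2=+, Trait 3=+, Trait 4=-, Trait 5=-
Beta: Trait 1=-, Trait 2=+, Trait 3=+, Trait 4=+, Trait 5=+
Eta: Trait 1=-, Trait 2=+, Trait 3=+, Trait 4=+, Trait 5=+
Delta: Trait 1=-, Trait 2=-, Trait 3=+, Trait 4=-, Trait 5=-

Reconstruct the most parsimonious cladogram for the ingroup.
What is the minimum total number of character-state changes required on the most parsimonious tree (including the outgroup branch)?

Character polarity is set by the outgroup: the derived state is whichever differs from the outgroup's state, so for Trait 2, Trait 4 the derived state is '-', and for the remaining characters it is '+'.
Trait 1 (derived state '+') is shared by Epsilon and Gamma — a synapomorphy uniting that clade.
Trait 2 (derived state '-') is unique to Delta (autapomorphy; uninformative for grouping).
Trait 3 (derived state '+') is shared by Beta, Delta, Epsilon, Eta, and Gamma — a synapomorphy uniting that clade.
Only Delta, Epsilon, and Gamma show the derived state '-' for Trait 4, supporting them as a clade.
Only Beta and Eta show the derived state '+' for Trait 5, supporting them as a clade.
Most parsimonious ingroup topology: (Theta,(((Gamma,Epsilon),Delta),(Beta,Eta))).
Changes per character on this tree: Trait 1: 1; Trait 2: 1; Trait 3: 1; Trait 4: 1; Trait 5: 1.
Total = 5.

5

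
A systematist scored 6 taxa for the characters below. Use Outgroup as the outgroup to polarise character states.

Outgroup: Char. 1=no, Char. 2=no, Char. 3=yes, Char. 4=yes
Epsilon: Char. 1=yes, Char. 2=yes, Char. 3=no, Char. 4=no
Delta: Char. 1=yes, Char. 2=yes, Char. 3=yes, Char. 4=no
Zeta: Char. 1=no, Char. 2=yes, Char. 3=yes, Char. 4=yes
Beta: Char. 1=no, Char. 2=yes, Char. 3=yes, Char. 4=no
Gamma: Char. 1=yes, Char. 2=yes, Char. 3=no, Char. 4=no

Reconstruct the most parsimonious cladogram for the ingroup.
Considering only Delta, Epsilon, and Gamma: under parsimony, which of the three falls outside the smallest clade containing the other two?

Delta

Character polarity is set by the outgroup: the derived state is whichever differs from the outgroup's state, so for Char. 3, Char. 4 the derived state is 'no', and for the remaining characters it is 'yes'.
Char. 1: derived state 'yes' in Delta, Epsilon, and Gamma only — synapomorphy for {Delta, Epsilon, Gamma}.
Char. 2 (derived state 'yes') is shared by all ingroup taxa — unites the whole ingroup.
Char. 3 (derived state 'no') is shared by Epsilon and Gamma — a synapomorphy uniting that clade.
Char. 4 (derived state 'no') is shared by Beta, Delta, Epsilon, and Gamma — a synapomorphy uniting that clade.
Most parsimonious ingroup topology: ((((Epsilon,Gamma),Delta),Beta),Zeta).
Gamma and Epsilon share a more recent common ancestor with each other than either does with Delta, so Delta is the least closely related of the three.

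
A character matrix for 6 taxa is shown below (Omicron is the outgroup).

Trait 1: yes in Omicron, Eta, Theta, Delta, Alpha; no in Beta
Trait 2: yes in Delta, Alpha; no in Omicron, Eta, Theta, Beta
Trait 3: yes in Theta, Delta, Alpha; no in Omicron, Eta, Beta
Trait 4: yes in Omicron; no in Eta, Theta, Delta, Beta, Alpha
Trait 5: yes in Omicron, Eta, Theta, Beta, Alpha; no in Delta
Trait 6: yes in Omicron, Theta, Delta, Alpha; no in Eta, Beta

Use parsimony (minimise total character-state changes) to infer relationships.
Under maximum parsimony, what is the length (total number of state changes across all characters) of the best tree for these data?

6

Character polarity is set by the outgroup: the derived state is whichever differs from the outgroup's state, so for Trait 1, Trait 4, Trait 5, Trait 6 the derived state is 'no', and for the remaining characters it is 'yes'.
Trait 1: derived state 'no' in Beta only — an autapomorphy, so it tells us nothing about relationships among taxa.
Trait 2 (derived state 'yes') is shared by Alpha and Delta — a synapomorphy uniting that clade.
Trait 3 (derived state 'yes') is shared by Alpha, Delta, and Theta — a synapomorphy uniting that clade.
All ingroup taxa share the derived state 'no' for Trait 4; it defines the ingroup but does not resolve relationships within it.
Trait 5 (derived state 'no') is unique to Delta (autapomorphy; uninformative for grouping).
Trait 6 (derived state 'no') is shared by Beta and Eta — a synapomorphy uniting that clade.
Most parsimonious ingroup topology: ((Beta,Eta),(Theta,(Alpha,Delta))).
Changes per character on this tree: Trait 1: 1; Trait 2: 1; Trait 3: 1; Trait 4: 1; Trait 5: 1; Trait 6: 1.
Total = 6.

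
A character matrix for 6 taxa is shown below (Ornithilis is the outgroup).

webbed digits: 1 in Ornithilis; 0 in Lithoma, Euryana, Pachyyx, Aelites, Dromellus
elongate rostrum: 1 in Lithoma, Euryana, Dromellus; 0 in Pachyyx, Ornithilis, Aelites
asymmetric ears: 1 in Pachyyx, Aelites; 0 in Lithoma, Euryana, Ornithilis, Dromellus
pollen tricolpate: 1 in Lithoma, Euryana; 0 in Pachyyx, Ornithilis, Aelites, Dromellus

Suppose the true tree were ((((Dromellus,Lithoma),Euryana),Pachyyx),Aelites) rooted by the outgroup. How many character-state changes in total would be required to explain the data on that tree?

Map each character onto ((((Dromellus,Lithoma),Euryana),Pachyyx),Aelites) (rooted by Ornithilis) and count the minimum state changes it requires (Fitch parsimony):
webbed digits: 1; elongate rostrum: 1; asymmetric ears: 2; pollen tricolpate: 2.
Total tree length = 6.

6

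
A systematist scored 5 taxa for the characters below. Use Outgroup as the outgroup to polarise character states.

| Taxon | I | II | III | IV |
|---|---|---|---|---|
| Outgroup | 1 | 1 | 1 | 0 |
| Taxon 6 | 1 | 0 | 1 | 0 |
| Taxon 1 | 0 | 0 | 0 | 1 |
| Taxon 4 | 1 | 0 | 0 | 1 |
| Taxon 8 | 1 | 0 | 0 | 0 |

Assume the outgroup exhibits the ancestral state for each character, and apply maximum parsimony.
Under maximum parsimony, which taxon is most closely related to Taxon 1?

Taxon 4

Character polarity is set by the outgroup: the derived state is whichever differs from the outgroup's state, so for I, II, III the derived state is '0', and for the remaining characters it is '1'.
I (derived state '0') is unique to Taxon 1 (autapomorphy; uninformative for grouping).
II (derived state '0') is shared by all ingroup taxa — unites the whole ingroup.
Only Taxon 1, Taxon 4, and Taxon 8 show the derived state '0' for III, supporting them as a clade.
Only Taxon 1 and Taxon 4 show the derived state '1' for IV, supporting them as a clade.
Most parsimonious ingroup topology: (Taxon 6,((Taxon 1,Taxon 4),Taxon 8)).
Taxon 1 and Taxon 4 form a cherry on this tree, so they are sister taxa.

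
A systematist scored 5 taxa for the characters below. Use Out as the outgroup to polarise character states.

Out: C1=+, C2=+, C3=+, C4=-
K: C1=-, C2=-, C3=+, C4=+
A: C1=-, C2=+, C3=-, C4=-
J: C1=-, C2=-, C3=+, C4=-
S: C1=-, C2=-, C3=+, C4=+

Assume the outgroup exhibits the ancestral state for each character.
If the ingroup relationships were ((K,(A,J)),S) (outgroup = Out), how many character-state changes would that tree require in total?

Map each character onto ((K,(A,J)),S) (rooted by Out) and count the minimum state changes it requires (Fitch parsimony):
C1: 1; C2: 2; C3: 1; C4: 2.
Total tree length = 6.

6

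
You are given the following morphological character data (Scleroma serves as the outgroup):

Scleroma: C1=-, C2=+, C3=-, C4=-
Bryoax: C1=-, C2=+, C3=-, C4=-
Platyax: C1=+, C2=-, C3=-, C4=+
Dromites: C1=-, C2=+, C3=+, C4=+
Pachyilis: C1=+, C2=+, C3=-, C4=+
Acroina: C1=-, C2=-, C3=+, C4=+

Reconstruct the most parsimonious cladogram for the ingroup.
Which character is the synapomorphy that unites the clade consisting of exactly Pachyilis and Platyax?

Character polarity is set by the outgroup: the derived state is whichever differs from the outgroup's state, so for C2 the derived state is '-', and for the remaining characters it is '+'.
Only Pachyilis and Platyax show the derived state '+' for C1, supporting them as a clade.
C2 groups Acroina and Platyax, which is incompatible with the clades supported by the remaining characters; treating it as convergent (homoplasy) costs fewer steps than any alternative tree.
Only Acroina and Dromites show the derived state '+' for C3, supporting them as a clade.
C4 (derived state '+') is shared by Acroina, Dromites, Pachyilis, and Platyax — a synapomorphy uniting that clade.
Most parsimonious ingroup topology: (Bryoax,((Platyax,Pachyilis),(Dromites,Acroina))).
The clade {Pachyilis, Platyax} is supported by C1: its derived state '+' occurs in exactly those taxa and in no other taxon (including the outgroup).

C1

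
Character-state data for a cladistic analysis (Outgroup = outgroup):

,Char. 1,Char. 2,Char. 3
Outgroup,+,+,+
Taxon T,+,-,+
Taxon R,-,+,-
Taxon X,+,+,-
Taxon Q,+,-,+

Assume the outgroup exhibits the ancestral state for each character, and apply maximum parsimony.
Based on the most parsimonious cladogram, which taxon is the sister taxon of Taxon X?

The outgroup has state '+' for every character, so '-' is the derived state throughout.
Char. 1 (derived state '-') is unique to Taxon R (autapomorphy; uninformative for grouping).
Char. 2 (derived state '-') is shared by Taxon Q and Taxon T — a synapomorphy uniting that clade.
Only Taxon R and Taxon X show the derived state '-' for Char. 3, supporting them as a clade.
Most parsimonious ingroup topology: ((Taxon T,Taxon Q),(Taxon R,Taxon X)).
Taxon X and Taxon R form a cherry on this tree, so they are sister taxa.

Taxon R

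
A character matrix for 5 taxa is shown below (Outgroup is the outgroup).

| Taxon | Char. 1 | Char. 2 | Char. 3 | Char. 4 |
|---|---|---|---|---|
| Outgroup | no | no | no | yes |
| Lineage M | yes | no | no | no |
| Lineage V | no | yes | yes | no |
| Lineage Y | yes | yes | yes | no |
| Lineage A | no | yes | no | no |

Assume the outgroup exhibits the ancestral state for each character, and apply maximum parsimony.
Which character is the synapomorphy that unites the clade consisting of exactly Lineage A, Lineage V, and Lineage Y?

Char. 2

Character polarity is set by the outgroup: the derived state is whichever differs from the outgroup's state, so for Char. 4 the derived state is 'no', and for the remaining characters it is 'yes'.
Char. 1 (state 'yes') occurs in Lineage M and Lineage Y but conflicts with the nesting implied by the other characters — most parsimoniously interpreted as homoplasy.
Char. 2 (derived state 'yes') is shared by Lineage A, Lineage V, and Lineage Y — a synapomorphy uniting that clade.
Only Lineage V and Lineage Y show the derived state 'yes' for Char. 3, supporting them as a clade.
All ingroup taxa share the derived state 'no' for Char. 4; it defines the ingroup but does not resolve relationships within it.
Most parsimonious ingroup topology: (Lineage M,((Lineage V,Lineage Y),Lineage A)).
The clade {Lineage A, Lineage V, Lineage Y} is supported by Char. 2: its derived state 'yes' occurs in exactly those taxa and in no other taxon (including the outgroup).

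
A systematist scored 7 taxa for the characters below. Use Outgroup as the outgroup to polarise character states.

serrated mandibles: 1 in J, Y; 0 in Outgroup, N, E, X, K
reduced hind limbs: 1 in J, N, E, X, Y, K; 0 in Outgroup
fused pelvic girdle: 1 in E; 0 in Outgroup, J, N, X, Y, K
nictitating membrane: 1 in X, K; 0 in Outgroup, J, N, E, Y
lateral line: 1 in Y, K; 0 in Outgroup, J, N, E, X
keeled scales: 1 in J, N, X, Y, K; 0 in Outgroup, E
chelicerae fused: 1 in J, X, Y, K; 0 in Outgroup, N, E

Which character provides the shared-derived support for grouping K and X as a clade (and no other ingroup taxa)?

The outgroup has state '0' for every character, so '1' is the derived state throughout.
serrated mandibles: derived state '1' in J and Y only — synapomorphy for {J, Y}.
All ingroup taxa share the derived state '1' for reduced hind limbs; it defines the ingroup but does not resolve relationships within it.
fused pelvic girdle (derived state '1') is unique to E (autapomorphy; uninformative for grouping).
Only K and X show the derived state '1' for nictitating membrane, supporting them as a clade.
lateral line (state '1') occurs in K and Y but conflicts with the nesting implied by the other characters — most parsimoniously interpreted as homoplasy.
keeled scales (derived state '1') is shared by J, K, N, X, and Y — a synapomorphy uniting that clade.
chelicerae fused: derived state '1' in J, K, X, and Y only — synapomorphy for {J, K, X, Y}.
Most parsimonious ingroup topology: ((((J,Y),(X,K)),N),E).
The clade {K, X} is supported by nictitating membrane: its derived state '1' occurs in exactly those taxa and in no other taxon (including the outgroup).

nictitating membrane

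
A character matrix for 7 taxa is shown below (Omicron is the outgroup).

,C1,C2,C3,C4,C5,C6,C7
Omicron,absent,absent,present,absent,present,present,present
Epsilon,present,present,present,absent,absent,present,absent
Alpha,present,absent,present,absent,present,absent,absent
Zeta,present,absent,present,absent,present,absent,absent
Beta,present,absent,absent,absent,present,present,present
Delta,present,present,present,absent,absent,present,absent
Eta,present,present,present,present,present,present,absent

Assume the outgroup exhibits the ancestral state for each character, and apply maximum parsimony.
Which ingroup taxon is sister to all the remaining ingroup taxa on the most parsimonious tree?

Character polarity is set by the outgroup: the derived state is whichever differs from the outgroup's state, so for C3, C5, C6, C7 the derived state is 'absent', and for the remaining characters it is 'present'.
All ingroup taxa share the derived state 'present' for C1; it defines the ingroup but does not resolve relationships within it.
C2: derived state 'present' in Delta, Epsilon, and Eta only — synapomorphy for {Delta, Epsilon, Eta}.
C3: derived state 'absent' in Beta only — an autapomorphy, so it tells us nothing about relationships among taxa.
C4: derived state 'present' in Eta only — an autapomorphy, so it tells us nothing about relationships among taxa.
C5: derived state 'absent' in Delta and Epsilon only — synapomorphy for {Delta, Epsilon}.
C6: derived state 'absent' in Alpha and Zeta only — synapomorphy for {Alpha, Zeta}.
Only Alpha, Delta, Epsilon, Eta, and Zeta show the derived state 'absent' for C7, supporting them as a clade.
Most parsimonious ingroup topology: ((((Epsilon,Delta),Eta),(Alpha,Zeta)),Beta).
Beta is sister to the clade containing all other ingroup taxa, so it is the earliest-diverging (most basal) ingroup lineage.

Beta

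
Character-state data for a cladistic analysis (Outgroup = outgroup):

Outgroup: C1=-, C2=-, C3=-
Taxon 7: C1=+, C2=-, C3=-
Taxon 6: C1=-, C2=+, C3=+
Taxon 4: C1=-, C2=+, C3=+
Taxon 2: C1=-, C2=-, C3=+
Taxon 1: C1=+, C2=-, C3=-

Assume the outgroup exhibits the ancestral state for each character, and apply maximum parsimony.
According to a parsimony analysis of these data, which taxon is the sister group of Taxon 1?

Taxon 7

The outgroup has state '-' for every character, so '+' is the derived state throughout.
C1 (derived state '+') is shared by Taxon 1 and Taxon 7 — a synapomorphy uniting that clade.
C2 (derived state '+') is shared by Taxon 4 and Taxon 6 — a synapomorphy uniting that clade.
C3 (derived state '+') is shared by Taxon 2, Taxon 4, and Taxon 6 — a synapomorphy uniting that clade.
Most parsimonious ingroup topology: ((Taxon 7,Taxon 1),((Taxon 6,Taxon 4),Taxon 2)).
Taxon 1 and Taxon 7 form a cherry on this tree, so they are sister taxa.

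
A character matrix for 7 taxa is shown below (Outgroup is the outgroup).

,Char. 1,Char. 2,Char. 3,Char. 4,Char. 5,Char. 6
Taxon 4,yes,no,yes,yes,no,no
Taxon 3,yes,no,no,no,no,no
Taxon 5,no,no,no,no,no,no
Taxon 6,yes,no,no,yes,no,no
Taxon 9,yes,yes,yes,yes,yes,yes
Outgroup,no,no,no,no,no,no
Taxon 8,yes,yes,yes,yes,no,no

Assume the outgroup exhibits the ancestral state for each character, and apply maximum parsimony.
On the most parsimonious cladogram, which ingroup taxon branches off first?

Taxon 5

The outgroup has state 'no' for every character, so 'yes' is the derived state throughout.
Only Taxon 3, Taxon 4, Taxon 6, Taxon 8, and Taxon 9 show the derived state 'yes' for Char. 1, supporting them as a clade.
Only Taxon 8 and Taxon 9 show the derived state 'yes' for Char. 2, supporting them as a clade.
Char. 3: derived state 'yes' in Taxon 4, Taxon 8, and Taxon 9 only — synapomorphy for {Taxon 4, Taxon 8, Taxon 9}.
Only Taxon 4, Taxon 6, Taxon 8, and Taxon 9 show the derived state 'yes' for Char. 4, supporting them as a clade.
Char. 5: derived state 'yes' in Taxon 9 only — an autapomorphy, so it tells us nothing about relationships among taxa.
Char. 6 (derived state 'yes') is unique to Taxon 9 (autapomorphy; uninformative for grouping).
Most parsimonious ingroup topology: ((((Taxon 4,(Taxon 8,Taxon 9)),Taxon 6),Taxon 3),Taxon 5).
Taxon 5 is sister to the clade containing all other ingroup taxa, so it is the earliest-diverging (most basal) ingroup lineage.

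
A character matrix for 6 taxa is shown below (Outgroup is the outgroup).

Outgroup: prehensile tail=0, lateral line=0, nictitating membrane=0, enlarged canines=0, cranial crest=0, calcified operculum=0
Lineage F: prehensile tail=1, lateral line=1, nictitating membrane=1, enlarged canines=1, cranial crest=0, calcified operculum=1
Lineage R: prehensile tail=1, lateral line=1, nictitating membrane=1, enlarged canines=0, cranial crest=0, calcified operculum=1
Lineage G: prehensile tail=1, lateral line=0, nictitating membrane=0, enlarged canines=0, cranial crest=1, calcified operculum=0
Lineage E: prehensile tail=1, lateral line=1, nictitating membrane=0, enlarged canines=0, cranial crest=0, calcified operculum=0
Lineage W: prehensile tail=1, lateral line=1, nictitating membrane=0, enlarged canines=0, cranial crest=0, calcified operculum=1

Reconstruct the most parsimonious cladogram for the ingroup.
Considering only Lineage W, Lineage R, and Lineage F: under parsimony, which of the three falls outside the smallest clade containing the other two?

Lineage W

The outgroup has state '0' for every character, so '1' is the derived state throughout.
All ingroup taxa share the derived state '1' for prehensile tail; it defines the ingroup but does not resolve relationships within it.
lateral line: derived state '1' in Lineage E, Lineage F, Lineage R, and Lineage W only — synapomorphy for {Lineage E, Lineage F, Lineage R, Lineage W}.
Only Lineage F and Lineage R show the derived state '1' for nictitating membrane, supporting them as a clade.
enlarged canines (derived state '1') is unique to Lineage F (autapomorphy; uninformative for grouping).
cranial crest (derived state '1') is unique to Lineage G (autapomorphy; uninformative for grouping).
Only Lineage F, Lineage R, and Lineage W show the derived state '1' for calcified operculum, supporting them as a clade.
Most parsimonious ingroup topology: ((((Lineage F,Lineage R),Lineage W),Lineage E),Lineage G).
Lineage R and Lineage F share a more recent common ancestor with each other than either does with Lineage W, so Lineage W is the least closely related of the three.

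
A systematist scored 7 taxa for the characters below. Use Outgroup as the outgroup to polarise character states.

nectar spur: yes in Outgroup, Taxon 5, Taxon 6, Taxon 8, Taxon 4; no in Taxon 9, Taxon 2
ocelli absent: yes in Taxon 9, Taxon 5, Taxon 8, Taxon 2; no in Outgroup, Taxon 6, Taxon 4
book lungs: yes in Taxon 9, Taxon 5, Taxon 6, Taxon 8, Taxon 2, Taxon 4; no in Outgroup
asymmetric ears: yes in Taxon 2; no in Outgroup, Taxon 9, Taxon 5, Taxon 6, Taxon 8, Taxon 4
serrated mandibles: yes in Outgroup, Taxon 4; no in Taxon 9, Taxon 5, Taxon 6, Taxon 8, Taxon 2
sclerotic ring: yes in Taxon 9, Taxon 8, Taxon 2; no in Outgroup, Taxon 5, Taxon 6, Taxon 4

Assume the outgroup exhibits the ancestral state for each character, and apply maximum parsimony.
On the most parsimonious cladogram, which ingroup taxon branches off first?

Taxon 4

Character polarity is set by the outgroup: the derived state is whichever differs from the outgroup's state, so for nectar spur, serrated mandibles the derived state is 'no', and for the remaining characters it is 'yes'.
nectar spur (derived state 'no') is shared by Taxon 2 and Taxon 9 — a synapomorphy uniting that clade.
ocelli absent (derived state 'yes') is shared by Taxon 2, Taxon 5, Taxon 8, and Taxon 9 — a synapomorphy uniting that clade.
All ingroup taxa share the derived state 'yes' for book lungs; it defines the ingroup but does not resolve relationships within it.
asymmetric ears: derived state 'yes' in Taxon 2 only — an autapomorphy, so it tells us nothing about relationships among taxa.
Only Taxon 2, Taxon 5, Taxon 6, Taxon 8, and Taxon 9 show the derived state 'no' for serrated mandibles, supporting them as a clade.
Only Taxon 2, Taxon 8, and Taxon 9 show the derived state 'yes' for sclerotic ring, supporting them as a clade.
Most parsimonious ingroup topology: (((((Taxon 9,Taxon 2),Taxon 8),Taxon 5),Taxon 6),Taxon 4).
Taxon 4 is sister to the clade containing all other ingroup taxa, so it is the earliest-diverging (most basal) ingroup lineage.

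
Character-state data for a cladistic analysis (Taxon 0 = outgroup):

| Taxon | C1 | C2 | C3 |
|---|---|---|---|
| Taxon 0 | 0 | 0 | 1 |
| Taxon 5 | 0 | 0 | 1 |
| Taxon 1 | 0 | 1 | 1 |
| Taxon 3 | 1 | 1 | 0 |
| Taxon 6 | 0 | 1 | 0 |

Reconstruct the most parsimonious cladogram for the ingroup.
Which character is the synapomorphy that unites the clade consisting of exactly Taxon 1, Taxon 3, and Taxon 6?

C2

Character polarity is set by the outgroup: the derived state is whichever differs from the outgroup's state, so for C3 the derived state is '0', and for the remaining characters it is '1'.
C1 (derived state '1') is unique to Taxon 3 (autapomorphy; uninformative for grouping).
C2: derived state '1' in Taxon 1, Taxon 3, and Taxon 6 only — synapomorphy for {Taxon 1, Taxon 3, Taxon 6}.
Only Taxon 3 and Taxon 6 show the derived state '0' for C3, supporting them as a clade.
Most parsimonious ingroup topology: (Taxon 5,(Taxon 1,(Taxon 3,Taxon 6))).
The clade {Taxon 1, Taxon 3, Taxon 6} is supported by C2: its derived state '1' occurs in exactly those taxa and in no other taxon (including the outgroup).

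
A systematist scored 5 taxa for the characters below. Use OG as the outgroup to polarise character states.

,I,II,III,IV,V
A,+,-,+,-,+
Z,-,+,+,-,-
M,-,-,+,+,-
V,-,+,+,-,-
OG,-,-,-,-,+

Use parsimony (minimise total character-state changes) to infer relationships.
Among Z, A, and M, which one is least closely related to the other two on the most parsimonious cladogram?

Character polarity is set by the outgroup: the derived state is whichever differs from the outgroup's state, so for V the derived state is '-', and for the remaining characters it is '+'.
I: derived state '+' in A only — an autapomorphy, so it tells us nothing about relationships among taxa.
Only V and Z show the derived state '+' for II, supporting them as a clade.
III (derived state '+') is shared by all ingroup taxa — unites the whole ingroup.
IV: derived state '+' in M only — an autapomorphy, so it tells us nothing about relationships among taxa.
V: derived state '-' in M, V, and Z only — synapomorphy for {M, V, Z}.
Most parsimonious ingroup topology: (((Z,V),M),A).
M and Z share a more recent common ancestor with each other than either does with A, so A is the least closely related of the three.

A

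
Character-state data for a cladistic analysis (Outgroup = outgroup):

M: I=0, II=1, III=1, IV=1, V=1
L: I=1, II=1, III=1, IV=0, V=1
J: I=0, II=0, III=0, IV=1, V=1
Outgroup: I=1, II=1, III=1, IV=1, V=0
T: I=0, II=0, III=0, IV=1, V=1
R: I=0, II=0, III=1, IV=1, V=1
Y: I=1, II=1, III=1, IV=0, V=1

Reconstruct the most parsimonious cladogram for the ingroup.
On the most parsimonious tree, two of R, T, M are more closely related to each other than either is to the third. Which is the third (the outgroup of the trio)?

Character polarity is set by the outgroup: the derived state is whichever differs from the outgroup's state, so for I, II, III, IV the derived state is '0', and for the remaining characters it is '1'.
I: derived state '0' in J, M, R, and T only — synapomorphy for {J, M, R, T}.
II: derived state '0' in J, R, and T only — synapomorphy for {J, R, T}.
Only J and T show the derived state '0' for III, supporting them as a clade.
Only L and Y show the derived state '0' for IV, supporting them as a clade.
All ingroup taxa share the derived state '1' for V; it defines the ingroup but does not resolve relationships within it.
Most parsimonious ingroup topology: ((M,((J,T),R)),(Y,L)).
T and R share a more recent common ancestor with each other than either does with M, so M is the least closely related of the three.

M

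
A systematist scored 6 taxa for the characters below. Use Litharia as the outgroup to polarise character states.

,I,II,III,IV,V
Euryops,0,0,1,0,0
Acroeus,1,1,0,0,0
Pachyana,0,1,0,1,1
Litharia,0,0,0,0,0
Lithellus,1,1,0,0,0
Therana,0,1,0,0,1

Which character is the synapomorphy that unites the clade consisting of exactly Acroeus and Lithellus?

The outgroup has state '0' for every character, so '1' is the derived state throughout.
I (derived state '1') is shared by Acroeus and Lithellus — a synapomorphy uniting that clade.
Only Acroeus, Lithellus, Pachyana, and Therana show the derived state '1' for II, supporting them as a clade.
III: derived state '1' in Euryops only — an autapomorphy, so it tells us nothing about relationships among taxa.
IV: derived state '1' in Pachyana only — an autapomorphy, so it tells us nothing about relationships among taxa.
V (derived state '1') is shared by Pachyana and Therana — a synapomorphy uniting that clade.
Most parsimonious ingroup topology: (((Lithellus,Acroeus),(Pachyana,Therana)),Euryops).
The clade {Acroeus, Lithellus} is supported by I: its derived state '1' occurs in exactly those taxa and in no other taxon (including the outgroup).

I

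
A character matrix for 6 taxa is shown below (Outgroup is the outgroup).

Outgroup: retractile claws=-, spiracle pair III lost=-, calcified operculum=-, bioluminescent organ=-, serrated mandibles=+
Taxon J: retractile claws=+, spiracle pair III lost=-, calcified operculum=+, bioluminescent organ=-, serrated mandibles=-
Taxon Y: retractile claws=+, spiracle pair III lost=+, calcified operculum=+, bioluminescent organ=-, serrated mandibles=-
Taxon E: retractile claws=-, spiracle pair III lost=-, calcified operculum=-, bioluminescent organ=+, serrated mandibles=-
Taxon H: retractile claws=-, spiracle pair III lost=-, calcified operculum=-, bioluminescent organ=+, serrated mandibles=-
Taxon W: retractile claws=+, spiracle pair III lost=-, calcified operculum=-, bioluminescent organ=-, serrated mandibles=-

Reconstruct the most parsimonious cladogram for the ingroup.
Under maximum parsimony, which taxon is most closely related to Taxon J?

Taxon Y

Character polarity is set by the outgroup: the derived state is whichever differs from the outgroup's state, so for serrated mandibles the derived state is '-', and for the remaining characters it is '+'.
retractile claws (derived state '+') is shared by Taxon J, Taxon W, and Taxon Y — a synapomorphy uniting that clade.
spiracle pair III lost (derived state '+') is unique to Taxon Y (autapomorphy; uninformative for grouping).
calcified operculum: derived state '+' in Taxon J and Taxon Y only — synapomorphy for {Taxon J, Taxon Y}.
bioluminescent organ: derived state '+' in Taxon E and Taxon H only — synapomorphy for {Taxon E, Taxon H}.
serrated mandibles (derived state '-') is shared by all ingroup taxa — unites the whole ingroup.
Most parsimonious ingroup topology: (((Taxon J,Taxon Y),Taxon W),(Taxon E,Taxon H)).
Taxon J and Taxon Y form a cherry on this tree, so they are sister taxa.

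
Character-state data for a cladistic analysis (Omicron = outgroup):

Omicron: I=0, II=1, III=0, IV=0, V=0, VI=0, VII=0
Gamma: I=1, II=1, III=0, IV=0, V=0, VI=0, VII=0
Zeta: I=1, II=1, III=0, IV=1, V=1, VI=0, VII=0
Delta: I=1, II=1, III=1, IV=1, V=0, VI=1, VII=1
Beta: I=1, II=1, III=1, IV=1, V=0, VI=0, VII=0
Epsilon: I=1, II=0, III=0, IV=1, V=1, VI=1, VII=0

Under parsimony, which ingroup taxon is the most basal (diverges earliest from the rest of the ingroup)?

Gamma

Character polarity is set by the outgroup: the derived state is whichever differs from the outgroup's state, so for II the derived state is '0', and for the remaining characters it is '1'.
I (derived state '1') is shared by all ingroup taxa — unites the whole ingroup.
II: derived state '0' in Epsilon only — an autapomorphy, so it tells us nothing about relationships among taxa.
Only Beta and Delta show the derived state '1' for III, supporting them as a clade.
IV: derived state '1' in Beta, Delta, Epsilon, and Zeta only — synapomorphy for {Beta, Delta, Epsilon, Zeta}.
V (derived state '1') is shared by Epsilon and Zeta — a synapomorphy uniting that clade.
VI groups Delta and Epsilon, which is incompatible with the clades supported by the remaining characters; treating it as convergent (homoplasy) costs fewer steps than any alternative tree.
VII: derived state '1' in Delta only — an autapomorphy, so it tells us nothing about relationships among taxa.
Most parsimonious ingroup topology: (Gamma,((Zeta,Epsilon),(Delta,Beta))).
Gamma is sister to the clade containing all other ingroup taxa, so it is the earliest-diverging (most basal) ingroup lineage.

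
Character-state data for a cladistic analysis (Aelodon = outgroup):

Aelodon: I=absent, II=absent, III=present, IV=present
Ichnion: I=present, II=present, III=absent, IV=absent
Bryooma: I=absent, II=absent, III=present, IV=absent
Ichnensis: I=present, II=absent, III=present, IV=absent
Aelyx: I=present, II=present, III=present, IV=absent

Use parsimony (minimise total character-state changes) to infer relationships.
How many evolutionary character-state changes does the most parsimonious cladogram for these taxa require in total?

4

Character polarity is set by the outgroup: the derived state is whichever differs from the outgroup's state, so for III, IV the derived state is 'absent', and for the remaining characters it is 'present'.
I: derived state 'present' in Aelyx, Ichnensis, and Ichnion only — synapomorphy for {Aelyx, Ichnensis, Ichnion}.
II: derived state 'present' in Aelyx and Ichnion only — synapomorphy for {Aelyx, Ichnion}.
III (derived state 'absent') is unique to Ichnion (autapomorphy; uninformative for grouping).
IV (derived state 'absent') is shared by all ingroup taxa — unites the whole ingroup.
Most parsimonious ingroup topology: (((Aelyx,Ichnion),Ichnensis),Bryooma).
Changes per character on this tree: I: 1; II: 1; III: 1; IV: 1.
Total = 4.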